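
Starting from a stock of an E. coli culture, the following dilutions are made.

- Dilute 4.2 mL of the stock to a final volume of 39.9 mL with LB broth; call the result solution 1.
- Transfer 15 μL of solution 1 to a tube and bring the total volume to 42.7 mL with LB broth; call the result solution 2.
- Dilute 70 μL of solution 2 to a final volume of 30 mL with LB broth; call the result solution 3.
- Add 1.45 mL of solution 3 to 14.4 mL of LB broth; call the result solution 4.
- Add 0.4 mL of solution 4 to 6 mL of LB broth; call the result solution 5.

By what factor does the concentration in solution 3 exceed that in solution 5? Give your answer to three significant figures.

Step 1: 4.2 mL brought to 39.9 mL → factor 39.9/4.2 = 9.5
Step 2: 15 μL brought to 42.7 mL → factor 42700/15 = 2846.7
Step 3: 70 μL brought to 30 mL → factor 30000/70 = 428.57
Step 4: 1.45 mL + 14.4 mL = 15.85 mL total → factor 15.85/1.45 = 10.931
Step 5: 0.4 mL + 6 mL = 6.4 mL total → factor 6.4/0.4 = 16
Dilution factor to solution 3 = 1.159 × 10^7; to solution 5 = 2.0271 × 10^9
[solution 3]/[solution 5] = (factor to solution 5)/(factor to solution 3) = 2.0271 × 10^9/1.159 × 10^7 = 175

175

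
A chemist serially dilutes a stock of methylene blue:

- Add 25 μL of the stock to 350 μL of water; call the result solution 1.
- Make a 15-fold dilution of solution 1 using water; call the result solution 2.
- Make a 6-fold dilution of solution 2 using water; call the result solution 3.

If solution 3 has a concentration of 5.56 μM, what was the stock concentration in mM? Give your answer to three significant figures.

Step 1: 25 μL + 350 μL = 375 μL total → factor 375/25 = 15
Step 2: 15-fold → factor 15
Step 3: 6-fold → factor 6
Overall dilution factor = 15 × 15 × 6 = 1350
Stock = 5.56 μM × 1350 = 7506 μM = 7.51 mM

7.51 mM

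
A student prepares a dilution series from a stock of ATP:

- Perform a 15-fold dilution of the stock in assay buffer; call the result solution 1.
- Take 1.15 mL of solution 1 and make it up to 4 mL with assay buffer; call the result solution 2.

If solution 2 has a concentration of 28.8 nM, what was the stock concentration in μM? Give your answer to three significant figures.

Step 1: 15-fold → factor 15
Step 2: 1.15 mL brought to 4 mL → factor 4/1.15 = 3.4783
Overall dilution factor = 15 × 3.4783 = 52.174
Stock = 28.8 nM × 52.174 = 1503 nM = 1.50 μM

1.50 μM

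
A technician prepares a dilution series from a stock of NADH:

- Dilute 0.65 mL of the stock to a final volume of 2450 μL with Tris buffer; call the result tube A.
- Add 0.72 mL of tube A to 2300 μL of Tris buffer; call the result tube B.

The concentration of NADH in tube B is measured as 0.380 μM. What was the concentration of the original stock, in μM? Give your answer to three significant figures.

6.01 μM

Step 1: 0.65 mL brought to 2450 μL → factor 2.45/0.65 = 3.7692
Step 2: 0.72 mL + 2300 μL = 3.02 mL total → factor 3.02/0.72 = 4.1944
Overall dilution factor = 3.7692 × 4.1944 = 15.81
Stock = 0.380 μM × 15.81 = 6.01 μM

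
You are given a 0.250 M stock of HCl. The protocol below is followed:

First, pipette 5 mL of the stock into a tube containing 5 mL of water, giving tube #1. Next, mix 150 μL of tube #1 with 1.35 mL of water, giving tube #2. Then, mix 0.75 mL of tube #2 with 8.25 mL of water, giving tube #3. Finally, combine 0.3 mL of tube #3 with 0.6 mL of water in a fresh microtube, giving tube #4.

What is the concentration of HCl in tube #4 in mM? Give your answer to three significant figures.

Step 1: 5 mL + 5 mL = 10 mL total → factor 10/5 = 2
Step 2: 150 μL + 1.35 mL = 1500 μL total → factor 1500/150 = 10
Step 3: 0.75 mL + 8.25 mL = 9 mL total → factor 9/0.75 = 12
Step 4: 0.3 mL + 0.6 mL = 0.9 mL total → factor 0.9/0.3 = 3
Overall dilution factor = 2 × 10 × 12 × 3 = 720
Final = 0.250 M / 720 = 0.0003472 M = 0.347 mM

0.347 mM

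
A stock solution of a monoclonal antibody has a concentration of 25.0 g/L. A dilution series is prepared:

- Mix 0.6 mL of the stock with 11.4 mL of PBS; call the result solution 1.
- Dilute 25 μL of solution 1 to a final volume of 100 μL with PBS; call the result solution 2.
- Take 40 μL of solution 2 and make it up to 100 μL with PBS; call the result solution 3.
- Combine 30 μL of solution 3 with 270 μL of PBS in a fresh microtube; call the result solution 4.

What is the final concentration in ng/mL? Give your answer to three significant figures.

Step 1: 0.6 mL + 11.4 mL = 12 mL total → factor 12/0.6 = 20
Step 2: 25 μL brought to 100 μL → factor 100/25 = 4
Step 3: 40 μL brought to 100 μL → factor 100/40 = 2.5
Step 4: 30 μL + 270 μL = 300 μL total → factor 300/30 = 10
Overall dilution factor = 20 × 4 × 2.5 × 10 = 2000
Final = 25.0 g/L / 2000 = 0.01250 g/L = 1.25 × 10^4 ng/mL

1.25 × 10^4 ng/mL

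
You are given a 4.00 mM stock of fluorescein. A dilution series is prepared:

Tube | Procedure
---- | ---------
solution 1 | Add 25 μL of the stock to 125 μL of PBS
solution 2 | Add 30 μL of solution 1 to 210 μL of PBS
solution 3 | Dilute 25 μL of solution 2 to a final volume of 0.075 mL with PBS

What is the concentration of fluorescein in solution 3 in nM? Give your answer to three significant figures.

Step 1: 25 μL + 125 μL = 150 μL total → factor 150/25 = 6
Step 2: 30 μL + 210 μL = 240 μL total → factor 240/30 = 8
Step 3: 25 μL brought to 0.075 mL → factor 75/25 = 3
Overall dilution factor = 6 × 8 × 3 = 144
Final = 4.00 mM / 144 = 0.02778 mM = 2.78 × 10^4 nM

2.78 × 10^4 nM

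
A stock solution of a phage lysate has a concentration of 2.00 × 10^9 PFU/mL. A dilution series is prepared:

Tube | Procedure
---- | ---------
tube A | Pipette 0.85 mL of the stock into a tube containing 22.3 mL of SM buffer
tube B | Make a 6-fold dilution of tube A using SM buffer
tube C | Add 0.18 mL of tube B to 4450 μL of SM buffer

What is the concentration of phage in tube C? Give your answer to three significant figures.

4.76 × 10^5 PFU/mL

Step 1: 0.85 mL + 22.3 mL = 23.15 mL total → factor 23.15/0.85 = 27.235
Step 2: 6-fold → factor 6
Step 3: 0.18 mL + 4450 μL = 4.63 mL total → factor 4.63/0.18 = 25.722
Overall dilution factor = 27.235 × 6 × 25.722 = 4203.3
Final = 2.00 × 10^9 PFU/mL / 4203.3 = 4.76 × 10^5 PFU/mL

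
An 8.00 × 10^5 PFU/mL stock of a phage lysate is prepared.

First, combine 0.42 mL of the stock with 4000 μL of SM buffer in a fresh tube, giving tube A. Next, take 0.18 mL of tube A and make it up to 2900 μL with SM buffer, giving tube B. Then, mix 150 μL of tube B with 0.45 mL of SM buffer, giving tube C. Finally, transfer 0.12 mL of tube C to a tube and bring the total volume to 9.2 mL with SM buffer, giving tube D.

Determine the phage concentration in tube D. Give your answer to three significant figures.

15.4 PFU/mL

Step 1: 0.42 mL + 4000 μL = 4.42 mL total → factor 4.42/0.42 = 10.524
Step 2: 0.18 mL brought to 2900 μL → factor 2.9/0.18 = 16.111
Step 3: 150 μL + 0.45 mL = 600 μL total → factor 600/150 = 4
Step 4: 0.12 mL brought to 9.2 mL → factor 9.2/0.12 = 76.667
Overall dilution factor = 10.524 × 16.111 × 4 × 76.667 = 51995
Final = 8.00 × 10^5 PFU/mL / 51995 = 15.4 PFU/mL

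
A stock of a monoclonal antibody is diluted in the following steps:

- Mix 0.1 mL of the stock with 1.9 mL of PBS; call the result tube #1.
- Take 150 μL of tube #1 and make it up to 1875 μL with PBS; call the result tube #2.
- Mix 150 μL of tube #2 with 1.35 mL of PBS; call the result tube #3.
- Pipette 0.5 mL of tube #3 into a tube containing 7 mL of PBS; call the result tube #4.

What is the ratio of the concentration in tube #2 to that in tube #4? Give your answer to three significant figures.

Step 1: 0.1 mL + 1.9 mL = 2 mL total → factor 2/0.1 = 20
Step 2: 150 μL brought to 1875 μL → factor 1875/150 = 12.5
Step 3: 150 μL + 1.35 mL = 1500 μL total → factor 1500/150 = 10
Step 4: 0.5 mL + 7 mL = 7.5 mL total → factor 7.5/0.5 = 15
Dilution factor to tube #2 = 250; to tube #4 = 37500
[tube #2]/[tube #4] = (factor to tube #4)/(factor to tube #2) = 37500/250 = 150

150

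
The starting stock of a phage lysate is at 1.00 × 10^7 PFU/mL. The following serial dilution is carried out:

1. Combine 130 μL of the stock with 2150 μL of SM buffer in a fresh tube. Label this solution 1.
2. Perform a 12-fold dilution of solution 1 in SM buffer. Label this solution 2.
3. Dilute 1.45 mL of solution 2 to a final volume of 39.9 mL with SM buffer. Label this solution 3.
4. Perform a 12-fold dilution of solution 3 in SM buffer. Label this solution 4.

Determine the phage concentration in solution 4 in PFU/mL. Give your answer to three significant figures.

Step 1: 130 μL + 2150 μL = 2280 μL total → factor 2280/130 = 17.538
Step 2: 12-fold → factor 12
Step 3: 1.45 mL brought to 39.9 mL → factor 39.9/1.45 = 27.517
Step 4: 12-fold → factor 12
Overall dilution factor = 17.538 × 12 × 27.517 × 12 = 69496
Final = 1.00 × 10^7 PFU/mL / 69496 = 144 PFU/mL

144 PFU/mL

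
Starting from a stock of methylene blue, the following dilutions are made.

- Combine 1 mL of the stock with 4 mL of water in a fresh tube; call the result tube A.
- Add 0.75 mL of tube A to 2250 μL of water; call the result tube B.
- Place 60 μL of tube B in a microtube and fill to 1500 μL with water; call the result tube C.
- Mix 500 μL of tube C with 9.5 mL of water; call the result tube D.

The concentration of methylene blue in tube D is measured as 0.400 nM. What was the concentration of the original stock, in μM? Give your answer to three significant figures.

Step 1: 1 mL + 4 mL = 5 mL total → factor 5/1 = 5
Step 2: 0.75 mL + 2250 μL = 3 mL total → factor 3/0.75 = 4
Step 3: 60 μL brought to 1500 μL → factor 1500/60 = 25
Step 4: 500 μL + 9.5 mL = 10000 μL total → factor 10000/500 = 20
Overall dilution factor = 5 × 4 × 25 × 20 = 10000
Stock = 0.400 nM × 10000 = 4000 nM = 4.00 μM

4.00 μM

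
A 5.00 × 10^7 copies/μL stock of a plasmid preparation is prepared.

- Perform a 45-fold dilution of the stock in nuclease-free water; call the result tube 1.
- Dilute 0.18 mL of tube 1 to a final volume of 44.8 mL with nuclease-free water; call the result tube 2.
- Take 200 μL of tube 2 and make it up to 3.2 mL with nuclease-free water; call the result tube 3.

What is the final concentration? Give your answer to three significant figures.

279 copies/μL

Step 1: 45-fold → factor 45
Step 2: 0.18 mL brought to 44.8 mL → factor 44.8/0.18 = 248.89
Step 3: 200 μL brought to 3.2 mL → factor 3200/200 = 16
Overall dilution factor = 45 × 248.89 × 16 = 1.792 × 10^5
Final = 5.00 × 10^7 copies/μL / 1.792 × 10^5 = 279 copies/μL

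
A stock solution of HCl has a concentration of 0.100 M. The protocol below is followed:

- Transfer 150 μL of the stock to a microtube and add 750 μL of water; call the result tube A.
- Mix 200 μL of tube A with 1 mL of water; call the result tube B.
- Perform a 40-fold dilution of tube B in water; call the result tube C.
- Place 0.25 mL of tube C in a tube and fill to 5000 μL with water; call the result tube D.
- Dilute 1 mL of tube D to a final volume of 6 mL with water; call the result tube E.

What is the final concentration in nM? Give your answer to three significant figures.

579 nM

Step 1: 150 μL + 750 μL = 900 μL total → factor 900/150 = 6
Step 2: 200 μL + 1 mL = 1200 μL total → factor 1200/200 = 6
Step 3: 40-fold → factor 40
Step 4: 0.25 mL brought to 5000 μL → factor 5/0.25 = 20
Step 5: 1 mL brought to 6 mL → factor 6/1 = 6
Overall dilution factor = 6 × 6 × 40 × 20 × 6 = 1.728 × 10^5
Final = 0.100 M / 1.728 × 10^5 = 5.787 × 10^-7 M = 579 nM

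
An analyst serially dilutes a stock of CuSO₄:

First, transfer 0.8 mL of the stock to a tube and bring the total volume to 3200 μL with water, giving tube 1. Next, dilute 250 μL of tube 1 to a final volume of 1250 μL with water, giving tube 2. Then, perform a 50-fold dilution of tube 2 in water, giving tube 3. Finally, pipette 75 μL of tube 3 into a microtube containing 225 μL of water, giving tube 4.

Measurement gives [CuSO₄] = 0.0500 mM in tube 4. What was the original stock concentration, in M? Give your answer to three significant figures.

0.200 M

Step 1: 0.8 mL brought to 3200 μL → factor 3.2/0.8 = 4
Step 2: 250 μL brought to 1250 μL → factor 1250/250 = 5
Step 3: 50-fold → factor 50
Step 4: 75 μL + 225 μL = 300 μL total → factor 300/75 = 4
Overall dilution factor = 4 × 5 × 50 × 4 = 4000
Stock = 0.0500 mM × 4000 = 200.0 mM = 0.200 M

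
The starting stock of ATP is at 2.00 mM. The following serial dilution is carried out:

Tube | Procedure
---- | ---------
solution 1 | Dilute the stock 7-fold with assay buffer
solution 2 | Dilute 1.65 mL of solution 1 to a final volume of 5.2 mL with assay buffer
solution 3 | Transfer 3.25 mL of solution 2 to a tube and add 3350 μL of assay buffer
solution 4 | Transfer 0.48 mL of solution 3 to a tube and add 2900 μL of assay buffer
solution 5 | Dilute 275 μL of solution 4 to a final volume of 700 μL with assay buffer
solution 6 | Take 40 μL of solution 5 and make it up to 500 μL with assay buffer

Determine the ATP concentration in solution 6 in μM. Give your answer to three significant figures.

Step 1: 7-fold → factor 7
Step 2: 1.65 mL brought to 5.2 mL → factor 5.2/1.65 = 3.1515
Step 3: 3.25 mL + 3350 μL = 6.6 mL total → factor 6.6/3.25 = 2.0308
Step 4: 0.48 mL + 2900 μL = 3.38 mL total → factor 3.38/0.48 = 7.0417
Step 5: 275 μL brought to 700 μL → factor 700/275 = 2.5455
Step 6: 40 μL brought to 500 μL → factor 500/40 = 12.5
Overall dilution factor = 7 × 3.1515 × 2.0308 × 7.0417 × 2.5455 × 12.5 = 10038
Final = 2.00 mM / 10038 = 0.0001993 mM = 0.199 μM

0.199 μM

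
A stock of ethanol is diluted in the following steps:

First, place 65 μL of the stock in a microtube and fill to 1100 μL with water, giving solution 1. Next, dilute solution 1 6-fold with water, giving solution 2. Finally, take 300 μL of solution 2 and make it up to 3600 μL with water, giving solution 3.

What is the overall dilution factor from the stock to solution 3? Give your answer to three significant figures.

Step 1: 65 μL brought to 1100 μL → factor 1100/65 = 16.923
Step 2: 6-fold → factor 6
Step 3: 300 μL brought to 3600 μL → factor 3600/300 = 12
Overall dilution factor = 16.923 × 6 × 12 = 1218.5

1.22 × 10^3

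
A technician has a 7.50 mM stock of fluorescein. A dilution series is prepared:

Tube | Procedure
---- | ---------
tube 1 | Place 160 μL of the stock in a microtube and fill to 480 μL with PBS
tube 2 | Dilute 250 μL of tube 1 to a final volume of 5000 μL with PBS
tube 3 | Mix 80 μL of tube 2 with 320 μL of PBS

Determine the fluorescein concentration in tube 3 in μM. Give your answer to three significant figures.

Step 1: 160 μL brought to 480 μL → factor 480/160 = 3
Step 2: 250 μL brought to 5000 μL → factor 5000/250 = 20
Step 3: 80 μL + 320 μL = 400 μL total → factor 400/80 = 5
Overall dilution factor = 3 × 20 × 5 = 300
Final = 7.50 mM / 300 = 0.02500 mM = 25.0 μM

25.0 μM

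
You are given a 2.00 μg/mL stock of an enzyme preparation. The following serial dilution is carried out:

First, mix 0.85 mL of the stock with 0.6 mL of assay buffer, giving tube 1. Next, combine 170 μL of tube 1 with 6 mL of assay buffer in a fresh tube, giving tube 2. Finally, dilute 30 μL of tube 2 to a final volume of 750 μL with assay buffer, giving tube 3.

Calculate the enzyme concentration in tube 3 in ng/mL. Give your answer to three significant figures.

1.29 ng/mL

Step 1: 0.85 mL + 0.6 mL = 1.45 mL total → factor 1.45/0.85 = 1.7059
Step 2: 170 μL + 6 mL = 6170 μL total → factor 6170/170 = 36.294
Step 3: 30 μL brought to 750 μL → factor 750/30 = 25
Dilution factor through tube 3 = 1.7059 × 36.294 × 25 = 1547.8
[tube 3] = 2.00 μg/mL / 1547.8 = 0.001292 μg/mL = 1.29 ng/mL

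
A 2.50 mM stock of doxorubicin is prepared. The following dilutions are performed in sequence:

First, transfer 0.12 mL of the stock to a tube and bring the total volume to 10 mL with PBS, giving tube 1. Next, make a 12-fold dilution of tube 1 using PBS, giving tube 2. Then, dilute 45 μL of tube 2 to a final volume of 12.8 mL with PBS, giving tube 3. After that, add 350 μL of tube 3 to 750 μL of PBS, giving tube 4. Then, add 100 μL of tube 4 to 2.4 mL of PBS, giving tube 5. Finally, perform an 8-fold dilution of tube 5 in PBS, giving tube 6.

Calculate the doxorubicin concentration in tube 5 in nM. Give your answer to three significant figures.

Step 1: 0.12 mL brought to 10 mL → factor 10/0.12 = 83.333
Step 2: 12-fold → factor 12
Step 3: 45 μL brought to 12.8 mL → factor 12800/45 = 284.44
Step 4: 350 μL + 750 μL = 1100 μL total → factor 1100/350 = 3.1429
Step 5: 100 μL + 2.4 mL = 2500 μL total → factor 2500/100 = 25
Dilution factor through tube 5 = 83.333 × 12 × 284.44 × 3.1429 × 25 = 2.2349 × 10^7
[tube 5] = 2.50 mM / 2.2349 × 10^7 = 1.119 × 10^-7 mM = 0.112 nM

0.112 nM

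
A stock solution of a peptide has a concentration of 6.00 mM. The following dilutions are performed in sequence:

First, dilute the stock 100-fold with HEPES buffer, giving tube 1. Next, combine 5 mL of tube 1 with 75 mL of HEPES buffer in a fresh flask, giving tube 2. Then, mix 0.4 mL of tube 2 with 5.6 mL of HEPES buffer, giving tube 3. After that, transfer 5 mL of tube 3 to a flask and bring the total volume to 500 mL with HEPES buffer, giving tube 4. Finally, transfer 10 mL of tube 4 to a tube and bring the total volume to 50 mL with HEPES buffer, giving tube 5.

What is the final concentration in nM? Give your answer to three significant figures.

0.500 nM

Step 1: 100-fold → factor 100
Step 2: 5 mL + 75 mL = 80 mL total → factor 80/5 = 16
Step 3: 0.4 mL + 5.6 mL = 6 mL total → factor 6/0.4 = 15
Step 4: 5 mL brought to 500 mL → factor 500/5 = 100
Step 5: 10 mL brought to 50 mL → factor 50/10 = 5
Overall dilution factor = 100 × 16 × 15 × 100 × 5 = 1.2 × 10^7
Final = 6.00 mM / 1.2 × 10^7 = 5.000 × 10^-7 mM = 0.500 nM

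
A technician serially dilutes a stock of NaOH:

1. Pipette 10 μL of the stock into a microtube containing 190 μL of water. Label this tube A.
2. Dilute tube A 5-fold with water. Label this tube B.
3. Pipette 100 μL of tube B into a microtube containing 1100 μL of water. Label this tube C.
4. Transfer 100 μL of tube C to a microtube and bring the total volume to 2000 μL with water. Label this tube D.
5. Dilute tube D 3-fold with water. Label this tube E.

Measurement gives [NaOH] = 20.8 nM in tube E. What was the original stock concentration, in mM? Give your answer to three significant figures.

1.50 mM

Step 1: 10 μL + 190 μL = 200 μL total → factor 200/10 = 20
Step 2: 5-fold → factor 5
Step 3: 100 μL + 1100 μL = 1200 μL total → factor 1200/100 = 12
Step 4: 100 μL brought to 2000 μL → factor 2000/100 = 20
Step 5: 3-fold → factor 3
Overall dilution factor = 20 × 5 × 12 × 20 × 3 = 72000
Stock = 20.8 nM × 72000 = 1.498 × 10^6 nM = 1.50 mM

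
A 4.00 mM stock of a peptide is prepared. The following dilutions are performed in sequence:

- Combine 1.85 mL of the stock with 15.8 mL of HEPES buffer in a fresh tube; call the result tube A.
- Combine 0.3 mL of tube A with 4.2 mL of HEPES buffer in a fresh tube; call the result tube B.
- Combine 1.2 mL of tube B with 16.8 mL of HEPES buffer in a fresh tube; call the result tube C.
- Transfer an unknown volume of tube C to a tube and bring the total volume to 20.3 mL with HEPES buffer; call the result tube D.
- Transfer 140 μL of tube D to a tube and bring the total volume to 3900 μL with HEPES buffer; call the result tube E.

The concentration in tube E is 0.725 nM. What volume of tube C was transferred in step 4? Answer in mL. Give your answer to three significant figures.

0.220 mL

Step 1: 1.85 mL + 15.8 mL = 17.65 mL total → factor 17.65/1.85 = 9.5405
Step 2: 0.3 mL + 4.2 mL = 4.5 mL total → factor 4.5/0.3 = 15
Step 3: 1.2 mL + 16.8 mL = 18 mL total → factor 18/1.2 = 15
Step 4: v brought to 20.3 mL → factor = 20.3 mL/v
Step 5: 140 μL brought to 3900 μL → factor 3900/140 = 27.857
Product of known-step factors = 59799
Overall factor = 4.00 mM / (0.725 nM) = 5.5172 × 10^6
Step-4 factor = 5.5172 × 10^6 / 59799 = 92.263
v = 20.3 mL / 92.263 = 0.220 mL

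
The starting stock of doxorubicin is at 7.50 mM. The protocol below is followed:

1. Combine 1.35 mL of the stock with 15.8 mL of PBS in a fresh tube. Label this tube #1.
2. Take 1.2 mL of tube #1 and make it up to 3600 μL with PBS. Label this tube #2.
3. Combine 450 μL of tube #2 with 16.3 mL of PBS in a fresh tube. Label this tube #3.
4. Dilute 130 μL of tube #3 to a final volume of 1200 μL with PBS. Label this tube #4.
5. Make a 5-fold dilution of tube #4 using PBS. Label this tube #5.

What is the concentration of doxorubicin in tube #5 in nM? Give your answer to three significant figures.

115 nM

Step 1: 1.35 mL + 15.8 mL = 17.15 mL total → factor 17.15/1.35 = 12.704
Step 2: 1.2 mL brought to 3600 μL → factor 3.6/1.2 = 3
Step 3: 450 μL + 16.3 mL = 16750 μL total → factor 16750/450 = 37.222
Step 4: 130 μL brought to 1200 μL → factor 1200/130 = 9.2308
Step 5: 5-fold → factor 5
Overall dilution factor = 12.704 × 3 × 37.222 × 9.2308 × 5 = 65473
Final = 7.50 mM / 65473 = 0.0001146 mM = 115 nM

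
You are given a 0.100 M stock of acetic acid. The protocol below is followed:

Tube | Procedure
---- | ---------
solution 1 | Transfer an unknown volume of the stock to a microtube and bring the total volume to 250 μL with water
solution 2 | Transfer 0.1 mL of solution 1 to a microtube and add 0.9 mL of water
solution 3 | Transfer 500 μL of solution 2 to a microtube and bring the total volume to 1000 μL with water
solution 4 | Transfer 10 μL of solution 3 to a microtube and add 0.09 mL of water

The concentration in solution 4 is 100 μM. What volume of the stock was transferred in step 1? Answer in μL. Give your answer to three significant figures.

Step 1: v brought to 250 μL → factor = 250 μL/v
Step 2: 0.1 mL + 0.9 mL = 1 mL total → factor 1/0.1 = 10
Step 3: 500 μL brought to 1000 μL → factor 1000/500 = 2
Step 4: 10 μL + 0.09 mL = 100 μL total → factor 100/10 = 10
Product of known-step factors = 200
Overall factor = 0.100 M / (100 μM) = 1000
Step-1 factor = 1000 / 200 = 5
v = 250 μL / 5 = 50.0 μL

50.0 μL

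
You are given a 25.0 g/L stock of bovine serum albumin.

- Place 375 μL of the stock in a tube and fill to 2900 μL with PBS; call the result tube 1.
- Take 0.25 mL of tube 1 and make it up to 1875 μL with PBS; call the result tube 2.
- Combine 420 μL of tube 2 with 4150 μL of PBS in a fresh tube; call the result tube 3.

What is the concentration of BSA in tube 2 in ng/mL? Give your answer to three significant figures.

Step 1: 375 μL brought to 2900 μL → factor 2900/375 = 7.7333
Step 2: 0.25 mL brought to 1875 μL → factor 1.875/0.25 = 7.5
Dilution factor through tube 2 = 7.7333 × 7.5 = 58
[tube 2] = 25.0 g/L / 58 = 0.4310 g/L = 4.31 × 10^5 ng/mL

4.31 × 10^5 ng/mL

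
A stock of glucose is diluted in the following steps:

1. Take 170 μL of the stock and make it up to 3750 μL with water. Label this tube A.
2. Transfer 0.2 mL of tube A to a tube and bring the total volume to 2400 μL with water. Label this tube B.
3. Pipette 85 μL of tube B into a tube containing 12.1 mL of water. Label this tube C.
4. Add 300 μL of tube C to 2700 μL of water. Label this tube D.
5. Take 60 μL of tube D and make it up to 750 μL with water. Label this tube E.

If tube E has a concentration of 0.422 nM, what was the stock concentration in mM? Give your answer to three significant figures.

2.00 mM

Step 1: 170 μL brought to 3750 μL → factor 3750/170 = 22.059
Step 2: 0.2 mL brought to 2400 μL → factor 2.4/0.2 = 12
Step 3: 85 μL + 12.1 mL = 12185 μL total → factor 12185/85 = 143.35
Step 4: 300 μL + 2700 μL = 3000 μL total → factor 3000/300 = 10
Step 5: 60 μL brought to 750 μL → factor 750/60 = 12.5
Overall dilution factor = 22.059 × 12 × 143.35 × 10 × 12.5 = 4.7433 × 10^6
Stock = 0.422 nM × 4.7433 × 10^6 = 2.002 × 10^6 nM = 2.00 mM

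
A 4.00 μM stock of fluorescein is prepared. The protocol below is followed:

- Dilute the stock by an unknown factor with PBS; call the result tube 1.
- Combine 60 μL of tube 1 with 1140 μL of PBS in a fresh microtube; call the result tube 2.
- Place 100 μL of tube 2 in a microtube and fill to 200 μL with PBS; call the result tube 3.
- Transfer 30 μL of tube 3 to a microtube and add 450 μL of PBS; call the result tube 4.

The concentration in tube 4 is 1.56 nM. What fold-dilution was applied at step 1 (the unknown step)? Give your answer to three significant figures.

Step 1: unknown factor x
Step 2: 60 μL + 1140 μL = 1200 μL total → factor 1200/60 = 20
Step 3: 100 μL brought to 200 μL → factor 200/100 = 2
Step 4: 30 μL + 450 μL = 480 μL total → factor 480/30 = 16
Product of known-step factors = 640
Overall factor = 4.00 μM / (1.56 nM) = 2564.1
x = 2564.1 / 640 = 4.01

4.01-fold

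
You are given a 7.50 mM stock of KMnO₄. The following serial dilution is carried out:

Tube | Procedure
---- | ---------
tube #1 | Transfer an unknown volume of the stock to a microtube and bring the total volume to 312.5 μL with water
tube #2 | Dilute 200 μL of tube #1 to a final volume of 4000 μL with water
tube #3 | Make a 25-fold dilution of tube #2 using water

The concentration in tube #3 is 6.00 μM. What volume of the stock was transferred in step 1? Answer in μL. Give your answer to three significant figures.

125 μL

Step 1: v brought to 312.5 μL → factor = 312.5 μL/v
Step 2: 200 μL brought to 4000 μL → factor 4000/200 = 20
Step 3: 25-fold → factor 25
Product of known-step factors = 500
Overall factor = 7.50 mM / (6.00 μM) = 1250
Step-1 factor = 1250 / 500 = 2.5
v = 312.5 μL / 2.5 = 125 μL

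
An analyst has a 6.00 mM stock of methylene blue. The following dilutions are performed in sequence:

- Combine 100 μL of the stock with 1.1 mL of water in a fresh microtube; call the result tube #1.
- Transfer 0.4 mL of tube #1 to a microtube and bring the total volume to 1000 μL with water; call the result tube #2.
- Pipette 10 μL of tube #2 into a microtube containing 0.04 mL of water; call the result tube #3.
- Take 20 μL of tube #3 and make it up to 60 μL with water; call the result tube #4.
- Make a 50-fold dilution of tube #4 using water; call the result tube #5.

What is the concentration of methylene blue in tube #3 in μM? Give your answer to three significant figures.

40.0 μM

Step 1: 100 μL + 1.1 mL = 1200 μL total → factor 1200/100 = 12
Step 2: 0.4 mL brought to 1000 μL → factor 1/0.4 = 2.5
Step 3: 10 μL + 0.04 mL = 50 μL total → factor 50/10 = 5
Dilution factor through tube #3 = 12 × 2.5 × 5 = 150
[tube #3] = 6.00 mM / 150 = 0.04000 mM = 40.0 μM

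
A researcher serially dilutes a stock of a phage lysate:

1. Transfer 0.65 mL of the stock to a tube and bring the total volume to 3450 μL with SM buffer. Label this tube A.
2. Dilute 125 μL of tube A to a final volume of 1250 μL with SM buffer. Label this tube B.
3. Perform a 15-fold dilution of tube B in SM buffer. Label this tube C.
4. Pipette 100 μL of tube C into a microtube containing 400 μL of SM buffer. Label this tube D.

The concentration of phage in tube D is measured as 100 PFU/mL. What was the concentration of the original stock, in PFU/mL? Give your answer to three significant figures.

3.98 × 10^5 PFU/mL

Step 1: 0.65 mL brought to 3450 μL → factor 3.45/0.65 = 5.3077
Step 2: 125 μL brought to 1250 μL → factor 1250/125 = 10
Step 3: 15-fold → factor 15
Step 4: 100 μL + 400 μL = 500 μL total → factor 500/100 = 5
Overall dilution factor = 5.3077 × 10 × 15 × 5 = 3980.8
Stock = 100 PFU/mL × 3980.8 = 3.98 × 10^5 PFU/mL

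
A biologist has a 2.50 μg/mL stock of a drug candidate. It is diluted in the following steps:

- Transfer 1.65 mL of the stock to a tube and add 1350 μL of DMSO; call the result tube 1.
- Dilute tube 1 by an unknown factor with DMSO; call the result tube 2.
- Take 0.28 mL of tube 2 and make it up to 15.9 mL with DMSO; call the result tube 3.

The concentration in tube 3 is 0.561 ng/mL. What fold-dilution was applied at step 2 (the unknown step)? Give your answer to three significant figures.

43.2-fold

Step 1: 1.65 mL + 1350 μL = 3 mL total → factor 3/1.65 = 1.8182
Step 2: unknown factor x
Step 3: 0.28 mL brought to 15.9 mL → factor 15.9/0.28 = 56.786
Product of known-step factors = 103.25
Overall factor = 2.50 μg/mL / (0.561 ng/mL) = 4456.3
x = 4456.3 / 103.25 = 43.2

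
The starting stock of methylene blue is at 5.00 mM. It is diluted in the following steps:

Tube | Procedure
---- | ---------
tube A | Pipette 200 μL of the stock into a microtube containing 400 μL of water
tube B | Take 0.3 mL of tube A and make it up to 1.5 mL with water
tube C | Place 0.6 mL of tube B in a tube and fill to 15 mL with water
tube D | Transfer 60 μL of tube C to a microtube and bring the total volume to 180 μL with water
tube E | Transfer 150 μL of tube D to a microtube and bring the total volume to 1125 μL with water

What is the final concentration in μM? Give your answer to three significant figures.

Step 1: 200 μL + 400 μL = 600 μL total → factor 600/200 = 3
Step 2: 0.3 mL brought to 1.5 mL → factor 1.5/0.3 = 5
Step 3: 0.6 mL brought to 15 mL → factor 15/0.6 = 25
Step 4: 60 μL brought to 180 μL → factor 180/60 = 3
Step 5: 150 μL brought to 1125 μL → factor 1125/150 = 7.5
Overall dilution factor = 3 × 5 × 25 × 3 × 7.5 = 8437.5
Final = 5.00 mM / 8437.5 = 0.0005926 mM = 0.593 μM

0.593 μM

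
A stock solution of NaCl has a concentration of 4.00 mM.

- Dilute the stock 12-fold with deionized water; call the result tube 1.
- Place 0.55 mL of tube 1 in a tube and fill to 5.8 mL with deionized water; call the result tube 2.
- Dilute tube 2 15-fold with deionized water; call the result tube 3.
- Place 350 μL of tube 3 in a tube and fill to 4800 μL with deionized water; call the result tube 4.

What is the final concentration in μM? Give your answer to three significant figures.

Step 1: 12-fold → factor 12
Step 2: 0.55 mL brought to 5.8 mL → factor 5.8/0.55 = 10.545
Step 3: 15-fold → factor 15
Step 4: 350 μL brought to 4800 μL → factor 4800/350 = 13.714
Overall dilution factor = 12 × 10.545 × 15 × 13.714 = 26032
Final = 4.00 mM / 26032 = 0.0001537 mM = 0.154 μM

0.154 μM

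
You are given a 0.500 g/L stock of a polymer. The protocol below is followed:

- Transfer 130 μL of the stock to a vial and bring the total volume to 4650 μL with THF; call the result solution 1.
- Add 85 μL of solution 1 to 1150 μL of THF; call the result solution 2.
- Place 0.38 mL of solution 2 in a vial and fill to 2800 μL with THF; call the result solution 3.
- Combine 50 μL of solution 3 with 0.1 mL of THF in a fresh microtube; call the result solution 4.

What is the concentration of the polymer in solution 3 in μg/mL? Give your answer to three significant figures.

Step 1: 130 μL brought to 4650 μL → factor 4650/130 = 35.769
Step 2: 85 μL + 1150 μL = 1235 μL total → factor 1235/85 = 14.529
Step 3: 0.38 mL brought to 2800 μL → factor 2.8/0.38 = 7.3684
Dilution factor through solution 3 = 35.769 × 14.529 × 7.3684 = 3829.4
[solution 3] = 0.500 g/L / 3829.4 = 0.0001306 g/L = 0.131 μg/mL

0.131 μg/mL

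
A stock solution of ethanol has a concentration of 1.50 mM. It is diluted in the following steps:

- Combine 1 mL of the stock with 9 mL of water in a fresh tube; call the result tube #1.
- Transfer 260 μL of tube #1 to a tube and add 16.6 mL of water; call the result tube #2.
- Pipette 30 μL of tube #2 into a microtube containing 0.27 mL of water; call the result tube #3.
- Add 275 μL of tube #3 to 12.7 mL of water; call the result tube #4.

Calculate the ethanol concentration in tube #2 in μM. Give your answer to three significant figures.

2.31 μM

Step 1: 1 mL + 9 mL = 10 mL total → factor 10/1 = 10
Step 2: 260 μL + 16.6 mL = 16860 μL total → factor 16860/260 = 64.846
Dilution factor through tube #2 = 10 × 64.846 = 648.46
[tube #2] = 1.50 mM / 648.46 = 0.002313 mM = 2.31 μM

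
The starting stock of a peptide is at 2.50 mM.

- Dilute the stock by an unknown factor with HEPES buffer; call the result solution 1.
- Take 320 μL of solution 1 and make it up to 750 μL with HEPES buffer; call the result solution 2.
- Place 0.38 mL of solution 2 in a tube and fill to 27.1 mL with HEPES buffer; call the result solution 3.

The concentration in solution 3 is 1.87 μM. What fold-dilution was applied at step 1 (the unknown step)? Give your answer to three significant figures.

Step 1: unknown factor x
Step 2: 320 μL brought to 750 μL → factor 750/320 = 2.3438
Step 3: 0.38 mL brought to 27.1 mL → factor 27.1/0.38 = 71.316
Product of known-step factors = 167.15
Overall factor = 2.50 mM / (1.87 μM) = 1336.9
x = 1336.9 / 167.15 = 8.00

8.00-fold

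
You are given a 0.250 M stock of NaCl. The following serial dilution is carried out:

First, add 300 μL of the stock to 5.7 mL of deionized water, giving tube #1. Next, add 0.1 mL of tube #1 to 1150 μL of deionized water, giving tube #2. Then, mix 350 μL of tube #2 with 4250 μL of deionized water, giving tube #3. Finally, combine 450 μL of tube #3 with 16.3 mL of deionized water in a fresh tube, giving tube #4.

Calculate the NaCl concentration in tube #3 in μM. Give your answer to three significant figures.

76.1 μM

Step 1: 300 μL + 5.7 mL = 6000 μL total → factor 6000/300 = 20
Step 2: 0.1 mL + 1150 μL = 1.25 mL total → factor 1.25/0.1 = 12.5
Step 3: 350 μL + 4250 μL = 4600 μL total → factor 4600/350 = 13.143
Dilution factor through tube #3 = 20 × 12.5 × 13.143 = 3285.7
[tube #3] = 0.250 M / 3285.7 = 7.609 × 10^-5 M = 76.1 μM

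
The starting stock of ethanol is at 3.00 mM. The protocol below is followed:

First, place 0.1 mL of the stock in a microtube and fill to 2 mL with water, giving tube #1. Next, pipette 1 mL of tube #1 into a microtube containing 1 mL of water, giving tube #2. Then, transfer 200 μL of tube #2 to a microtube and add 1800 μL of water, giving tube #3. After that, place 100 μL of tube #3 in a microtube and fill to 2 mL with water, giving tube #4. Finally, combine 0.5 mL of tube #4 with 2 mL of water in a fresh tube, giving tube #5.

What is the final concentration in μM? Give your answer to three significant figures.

0.0750 μM

Step 1: 0.1 mL brought to 2 mL → factor 2/0.1 = 20
Step 2: 1 mL + 1 mL = 2 mL total → factor 2/1 = 2
Step 3: 200 μL + 1800 μL = 2000 μL total → factor 2000/200 = 10
Step 4: 100 μL brought to 2 mL → factor 2000/100 = 20
Step 5: 0.5 mL + 2 mL = 2.5 mL total → factor 2.5/0.5 = 5
Overall dilution factor = 20 × 2 × 10 × 20 × 5 = 40000
Final = 3.00 mM / 40000 = 7.500 × 10^-5 mM = 0.0750 μM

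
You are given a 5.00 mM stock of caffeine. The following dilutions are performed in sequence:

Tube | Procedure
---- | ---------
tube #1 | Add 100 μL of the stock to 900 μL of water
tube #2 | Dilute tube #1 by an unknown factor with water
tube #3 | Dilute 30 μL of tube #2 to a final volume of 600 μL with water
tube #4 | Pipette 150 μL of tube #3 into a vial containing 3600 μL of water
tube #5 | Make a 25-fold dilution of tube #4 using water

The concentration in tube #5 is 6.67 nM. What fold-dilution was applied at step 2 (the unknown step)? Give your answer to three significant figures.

6.00-fold

Step 1: 100 μL + 900 μL = 1000 μL total → factor 1000/100 = 10
Step 2: unknown factor x
Step 3: 30 μL brought to 600 μL → factor 600/30 = 20
Step 4: 150 μL + 3600 μL = 3750 μL total → factor 3750/150 = 25
Step 5: 25-fold → factor 25
Product of known-step factors = 1.25 × 10^5
Overall factor = 5.00 mM / (6.67 nM) = 7.4963 × 10^5
x = 7.4963 × 10^5 / 1.25 × 10^5 = 6.00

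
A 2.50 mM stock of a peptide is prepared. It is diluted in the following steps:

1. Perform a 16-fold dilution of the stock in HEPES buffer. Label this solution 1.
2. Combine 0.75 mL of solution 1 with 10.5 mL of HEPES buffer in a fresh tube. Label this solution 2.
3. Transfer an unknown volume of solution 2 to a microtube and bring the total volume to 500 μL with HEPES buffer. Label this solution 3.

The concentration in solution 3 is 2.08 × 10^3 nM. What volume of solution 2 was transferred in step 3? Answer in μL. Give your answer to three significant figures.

99.8 μL

Step 1: 16-fold → factor 16
Step 2: 0.75 mL + 10.5 mL = 11.25 mL total → factor 11.25/0.75 = 15
Step 3: v brought to 500 μL → factor = 500 μL/v
Product of known-step factors = 240
Overall factor = 2.50 mM / (2.08 × 10^3 nM) = 1201.9
Step-3 factor = 1201.9 / 240 = 5.008
v = 500 μL / 5.008 = 99.8 μL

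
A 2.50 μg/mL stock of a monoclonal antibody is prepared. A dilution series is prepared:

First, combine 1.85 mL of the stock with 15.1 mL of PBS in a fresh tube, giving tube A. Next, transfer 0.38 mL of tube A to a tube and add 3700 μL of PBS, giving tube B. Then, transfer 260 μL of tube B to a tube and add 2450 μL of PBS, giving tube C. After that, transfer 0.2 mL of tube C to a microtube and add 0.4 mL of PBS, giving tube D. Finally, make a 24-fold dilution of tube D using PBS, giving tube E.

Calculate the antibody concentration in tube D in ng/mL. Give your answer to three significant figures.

0.813 ng/mL

Step 1: 1.85 mL + 15.1 mL = 16.95 mL total → factor 16.95/1.85 = 9.1622
Step 2: 0.38 mL + 3700 μL = 4.08 mL total → factor 4.08/0.38 = 10.737
Step 3: 260 μL + 2450 μL = 2710 μL total → factor 2710/260 = 10.423
Step 4: 0.2 mL + 0.4 mL = 0.6 mL total → factor 0.6/0.2 = 3
Dilution factor through tube D = 9.1622 × 10.737 × 10.423 × 3 = 3076
[tube D] = 2.50 μg/mL / 3076 = 0.0008127 μg/mL = 0.813 ng/mL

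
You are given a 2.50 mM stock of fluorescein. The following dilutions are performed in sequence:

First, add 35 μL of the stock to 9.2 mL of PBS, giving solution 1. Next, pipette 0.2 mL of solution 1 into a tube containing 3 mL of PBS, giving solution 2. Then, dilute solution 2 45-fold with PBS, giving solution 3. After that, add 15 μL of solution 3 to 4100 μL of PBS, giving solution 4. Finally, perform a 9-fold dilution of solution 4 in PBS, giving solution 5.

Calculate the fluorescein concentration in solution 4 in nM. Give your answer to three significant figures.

Step 1: 35 μL + 9.2 mL = 9235 μL total → factor 9235/35 = 263.86
Step 2: 0.2 mL + 3 mL = 3.2 mL total → factor 3.2/0.2 = 16
Step 3: 45-fold → factor 45
Step 4: 15 μL + 4100 μL = 4115 μL total → factor 4115/15 = 274.33
Dilution factor through solution 4 = 263.86 × 16 × 45 × 274.33 = 5.2117 × 10^7
[solution 4] = 2.50 mM / 5.2117 × 10^7 = 4.797 × 10^-8 mM = 0.0480 nM

0.0480 nM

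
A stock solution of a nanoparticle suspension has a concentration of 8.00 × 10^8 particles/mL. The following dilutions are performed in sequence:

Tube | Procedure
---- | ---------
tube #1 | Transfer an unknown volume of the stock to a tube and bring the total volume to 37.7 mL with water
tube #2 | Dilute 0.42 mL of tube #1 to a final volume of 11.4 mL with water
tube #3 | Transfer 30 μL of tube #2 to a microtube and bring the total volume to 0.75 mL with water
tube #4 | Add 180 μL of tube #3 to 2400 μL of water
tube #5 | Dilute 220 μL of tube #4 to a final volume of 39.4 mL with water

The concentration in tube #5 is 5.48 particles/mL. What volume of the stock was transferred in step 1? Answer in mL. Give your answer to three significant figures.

Step 1: v brought to 37.7 mL → factor = 37.7 mL/v
Step 2: 0.42 mL brought to 11.4 mL → factor 11.4/0.42 = 27.143
Step 3: 30 μL brought to 0.75 mL → factor 750/30 = 25
Step 4: 180 μL + 2400 μL = 2580 μL total → factor 2580/180 = 14.333
Step 5: 220 μL brought to 39.4 mL → factor 39400/220 = 179.09
Product of known-step factors = 1.7419 × 10^6
Overall factor = 8.00 × 10^8 particles/mL / (5.48 particles/mL) = 1.4599 × 10^8
Step-1 factor = 1.4599 × 10^8 / 1.7419 × 10^6 = 83.809
v = 37.7 mL / 83.809 = 0.450 mL

0.450 mL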